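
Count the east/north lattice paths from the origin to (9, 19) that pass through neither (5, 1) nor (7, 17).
Number of paths = 4791894

Inclusion–exclusion. Total paths: C(28, 9) = 6906900. Through P₁: C(6, 5)·C(22, 4) = 43890. Through P₂: C(24, 7)·C(4, 2) = 2076624. Since P₁ is strictly southwest of P₂, a monotone path through both must visit P₁ then P₂; paths through both = C(6, 5)·C(18, 2)·C(4, 2) = 5508. Avoid both = 6906900 − 43890 − 2076624 + 5508 = 4791894.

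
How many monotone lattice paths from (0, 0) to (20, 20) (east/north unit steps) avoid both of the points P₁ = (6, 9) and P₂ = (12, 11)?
Number of paths = 86075029040

Inclusion–exclusion. Total paths: C(40, 20) = 137846528820. Through P₁: C(15, 6)·C(25, 14) = 22309287000. Through P₂: C(23, 12)·C(17, 8) = 32869016180. Since P₁ is strictly southwest of P₂, a monotone path through both must visit P₁ then P₂; paths through both = C(15, 6)·C(8, 6)·C(17, 8) = 3406803400. Avoid both = 137846528820 − 22309287000 − 32869016180 + 3406803400 = 86075029040.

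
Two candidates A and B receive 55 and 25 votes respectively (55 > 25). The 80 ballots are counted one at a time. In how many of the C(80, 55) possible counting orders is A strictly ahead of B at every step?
Strict-lead orderings = 136280149170563922888

Total orderings of the 80 votes with 55 for A: C(80, 55) = 363413731121503794368. By the Bertrand ballot formula (Cycle Lemma / reflection principle), the number of orderings in which A is strictly ahead of B throughout is (p − q)/(p + q) · C(p + q, p) = (55 − 25)/(55 + 25) · 363413731121503794368 = 136280149170563922888.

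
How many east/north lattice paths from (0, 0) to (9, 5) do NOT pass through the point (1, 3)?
Number of paths = 1822

Total paths from (0, 0) to (9, 5): C(14, 9) = 2002. Paths through (1, 3): (paths (0, 0) → (1, 3)) × (paths (1, 3) → (9, 5)) = C(4, 1) · C(10, 8) = 4 · 45 = 180. Avoidance count = 2002 − 180 = 1822.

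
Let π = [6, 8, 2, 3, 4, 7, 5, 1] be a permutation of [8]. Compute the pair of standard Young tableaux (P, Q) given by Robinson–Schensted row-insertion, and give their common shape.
P = [1, 3, 4, 5] / [2, 7] / [6] / [8];  Q = [1, 2, 5, 6] / [3, 4] / [7] / [8];  common shape = (4, 2, 1, 1)

Row-insert the values π_1, π_2, … into P one at a time, bumping the leftmost entry strictly greater than the inserted value down to the next row. The recording tableau Q records, in position (i, j), the step at which that cell was added to P.
  Insert 6 (step 1): P = [6];  Q = [1]
  Insert 8 (step 2): P = [6, 8];  Q = [1, 2]
  Insert 2 (step 3): P = [2, 8] / [6];  Q = [1, 2] / [3]
  Insert 3 (step 4): P = [2, 3] / [6, 8];  Q = [1, 2] / [3, 4]
  Insert 4 (step 5): P = [2, 3, 4] / [6, 8];  Q = [1, 2, 5] / [3, 4]
  Insert 7 (step 6): P = [2, 3, 4, 7] / [6, 8];  Q = [1, 2, 5, 6] / [3, 4]
  Insert 5 (step 7): P = [2, 3, 4, 5] / [6, 7] / [8];  Q = [1, 2, 5, 6] / [3, 4] / [7]
  Insert 1 (step 8): P = [1, 3, 4, 5] / [2, 7] / [6] / [8];  Q = [1, 2, 5, 6] / [3, 4] / [7] / [8]
Final shape: (4, 2, 1, 1).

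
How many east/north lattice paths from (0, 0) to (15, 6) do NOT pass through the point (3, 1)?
Number of paths = 29512

Total paths from (0, 0) to (15, 6): C(21, 15) = 54264. Paths through (3, 1): (paths (0, 0) → (3, 1)) × (paths (3, 1) → (15, 6)) = C(4, 3) · C(17, 12) = 4 · 6188 = 24752. Avoidance count = 54264 − 24752 = 29512.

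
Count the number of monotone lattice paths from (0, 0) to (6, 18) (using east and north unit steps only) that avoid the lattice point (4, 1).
Number of paths = 133741

Total paths from (0, 0) to (6, 18): C(24, 6) = 134596. Paths through (4, 1): (paths (0, 0) → (4, 1)) × (paths (4, 1) → (6, 18)) = C(5, 4) · C(19, 2) = 5 · 171 = 855. Avoidance count = 134596 − 855 = 133741.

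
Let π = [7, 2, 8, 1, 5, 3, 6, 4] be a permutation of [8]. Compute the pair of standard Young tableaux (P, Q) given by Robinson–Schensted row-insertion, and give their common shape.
P = [1, 3, 4] / [2, 5, 6] / [7, 8];  Q = [1, 3, 7] / [2, 5, 8] / [4, 6];  common shape = (3, 3, 2)

Row-insert the values π_1, π_2, … into P one at a time, bumping the leftmost entry strictly greater than the inserted value down to the next row. The recording tableau Q records, in position (i, j), the step at which that cell was added to P.
  Insert 7 (step 1): P = [7];  Q = [1]
  Insert 2 (step 2): P = [2] / [7];  Q = [1] / [2]
  Insert 8 (step 3): P = [2, 8] / [7];  Q = [1, 3] / [2]
  Insert 1 (step 4): P = [1, 8] / [2] / [7];  Q = [1, 3] / [2] / [4]
  Insert 5 (step 5): P = [1, 5] / [2, 8] / [7];  Q = [1, 3] / [2, 5] / [4]
  Insert 3 (step 6): P = [1, 3] / [2, 5] / [7, 8];  Q = [1, 3] / [2, 5] / [4, 6]
  Insert 6 (step 7): P = [1, 3, 6] / [2, 5] / [7, 8];  Q = [1, 3, 7] / [2, 5] / [4, 6]
  Insert 4 (step 8): P = [1, 3, 4] / [2, 5, 6] / [7, 8];  Q = [1, 3, 7] / [2, 5, 8] / [4, 6]
Final shape: (3, 3, 2).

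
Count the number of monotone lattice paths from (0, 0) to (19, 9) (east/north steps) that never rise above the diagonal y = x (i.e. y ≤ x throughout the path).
Number of paths = 3798795

By the reflection principle (André's argument), the number of monotone paths to (19, 9) with n ≤ m that never go above y = x is C(28, 19) − C(28, 20) = 6906900 − 3108105 = 3798795.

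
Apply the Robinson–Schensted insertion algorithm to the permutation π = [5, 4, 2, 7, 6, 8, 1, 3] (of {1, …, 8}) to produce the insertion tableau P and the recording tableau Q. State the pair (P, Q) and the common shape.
P = [1, 3, 8] / [2, 6] / [4, 7] / [5];  Q = [1, 4, 6] / [2, 5] / [3, 8] / [7];  common shape = (3, 2, 2, 1)

Row-insert the values π_1, π_2, … into P one at a time, bumping the leftmost entry strictly greater than the inserted value down to the next row. The recording tableau Q records, in position (i, j), the step at which that cell was added to P.
  Insert 5 (step 1): P = [5];  Q = [1]
  Insert 4 (step 2): P = [4] / [5];  Q = [1] / [2]
  Insert 2 (step 3): P = [2] / [4] / [5];  Q = [1] / [2] / [3]
  Insert 7 (step 4): P = [2, 7] / [4] / [5];  Q = [1, 4] / [2] / [3]
  Insert 6 (step 5): P = [2, 6] / [4, 7] / [5];  Q = [1, 4] / [2, 5] / [3]
  Insert 8 (step 6): P = [2, 6, 8] / [4, 7] / [5];  Q = [1, 4, 6] / [2, 5] / [3]
  Insert 1 (step 7): P = [1, 6, 8] / [2, 7] / [4] / [5];  Q = [1, 4, 6] / [2, 5] / [3] / [7]
  Insert 3 (step 8): P = [1, 3, 8] / [2, 6] / [4, 7] / [5];  Q = [1, 4, 6] / [2, 5] / [3, 8] / [7]
Final shape: (3, 2, 2, 1).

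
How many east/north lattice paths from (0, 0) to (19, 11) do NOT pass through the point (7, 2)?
Number of paths = 44045820

Total paths from (0, 0) to (19, 11): C(30, 19) = 54627300. Paths through (7, 2): (paths (0, 0) → (7, 2)) × (paths (7, 2) → (19, 11)) = C(9, 7) · C(21, 12) = 36 · 293930 = 10581480. Avoidance count = 54627300 − 10581480 = 44045820.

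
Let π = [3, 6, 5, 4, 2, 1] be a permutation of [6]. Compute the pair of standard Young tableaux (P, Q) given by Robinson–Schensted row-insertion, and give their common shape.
P = [1, 4] / [2] / [3] / [5] / [6];  Q = [1, 2] / [3] / [4] / [5] / [6];  common shape = (2, 1, 1, 1, 1)

Row-insert the values π_1, π_2, … into P one at a time, bumping the leftmost entry strictly greater than the inserted value down to the next row. The recording tableau Q records, in position (i, j), the step at which that cell was added to P.
  Insert 3 (step 1): P = [3];  Q = [1]
  Insert 6 (step 2): P = [3, 6];  Q = [1, 2]
  Insert 5 (step 3): P = [3, 5] / [6];  Q = [1, 2] / [3]
  Insert 4 (step 4): P = [3, 4] / [5] / [6];  Q = [1, 2] / [3] / [4]
  Insert 2 (step 5): P = [2, 4] / [3] / [5] / [6];  Q = [1, 2] / [3] / [4] / [5]
  Insert 1 (step 6): P = [1, 4] / [2] / [3] / [5] / [6];  Q = [1, 2] / [3] / [4] / [5] / [6]
Final shape: (2, 1, 1, 1, 1).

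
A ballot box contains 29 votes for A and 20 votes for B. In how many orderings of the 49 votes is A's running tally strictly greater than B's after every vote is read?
Strict-lead orderings = 5193831553416

Total orderings of the 49 votes with 29 for A: C(49, 29) = 28277527346376. By the Bertrand ballot formula (Cycle Lemma / reflection principle), the number of orderings in which A is strictly ahead of B throughout is (p − q)/(p + q) · C(p + q, p) = (29 − 20)/(29 + 20) · 28277527346376 = 5193831553416.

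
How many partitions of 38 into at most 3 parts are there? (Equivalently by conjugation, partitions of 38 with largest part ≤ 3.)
p(38, parts ≤ 3) = 140

Use the recurrence p(n, m) = p(n, m−1) + p(n−m, m): either the largest part is < m (count p(n, m−1)) or the largest part is exactly m (remove one copy of m, count p(n−m, m)). With p(0, ·) = 1 this gives p(38, parts ≤ 3) = 140. (By conjugating Young diagrams, this also counts partitions of 38 into at most 3 parts.)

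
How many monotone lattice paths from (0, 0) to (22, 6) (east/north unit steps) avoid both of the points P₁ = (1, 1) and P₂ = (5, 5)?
Number of paths = 243164

Inclusion–exclusion. Total paths: C(28, 22) = 376740. Through P₁: C(2, 1)·C(26, 21) = 131560. Through P₂: C(10, 5)·C(18, 17) = 4536. Since P₁ is strictly southwest of P₂, a monotone path through both must visit P₁ then P₂; paths through both = C(2, 1)·C(8, 4)·C(18, 17) = 2520. Avoid both = 376740 − 131560 − 4536 + 2520 = 243164.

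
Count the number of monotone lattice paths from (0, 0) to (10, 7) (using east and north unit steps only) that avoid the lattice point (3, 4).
Number of paths = 15248

Total paths from (0, 0) to (10, 7): C(17, 10) = 19448. Paths through (3, 4): (paths (0, 0) → (3, 4)) × (paths (3, 4) → (10, 7)) = C(7, 3) · C(10, 7) = 35 · 120 = 4200. Avoidance count = 19448 − 4200 = 15248.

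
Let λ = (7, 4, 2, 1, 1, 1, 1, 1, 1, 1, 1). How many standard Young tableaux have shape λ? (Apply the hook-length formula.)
# SYT of shape (7, 4, 2, 1, 1, 1, 1, 1, 1, 1, 1) = 49771260

Hook-length formula: f^λ = n! / Π hook(c), product over all cells c of the Young diagram. For λ = (7, 4, 2, 1, 1, 1, 1, 1, 1, 1, 1), n = 21 boxes. Hook lengths by row (left-to-right, top-to-bottom): [17, 8, 6, 5, 3, 2, 1]; [13, 4, 2, 1]; [10, 1]; [8]; [7]; [6]; [5]; [4]; [3]; [2]; [1]. Product of hooks = 1026514944000. So f^λ = 21! / 1026514944000 = 51090942171709440000 / 1026514944000 = 49771260.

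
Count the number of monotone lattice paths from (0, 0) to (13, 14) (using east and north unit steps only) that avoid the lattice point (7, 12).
Number of paths = 18647436

Total paths from (0, 0) to (13, 14): C(27, 13) = 20058300. Paths through (7, 12): (paths (0, 0) → (7, 12)) × (paths (7, 12) → (13, 14)) = C(19, 7) · C(8, 6) = 50388 · 28 = 1410864. Avoidance count = 20058300 − 1410864 = 18647436.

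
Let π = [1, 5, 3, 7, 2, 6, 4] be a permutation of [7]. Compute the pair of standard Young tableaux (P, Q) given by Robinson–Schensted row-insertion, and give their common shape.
P = [1, 2, 4] / [3, 6] / [5, 7];  Q = [1, 2, 4] / [3, 6] / [5, 7];  common shape = (3, 2, 2)

Row-insert the values π_1, π_2, … into P one at a time, bumping the leftmost entry strictly greater than the inserted value down to the next row. The recording tableau Q records, in position (i, j), the step at which that cell was added to P.
  Insert 1 (step 1): P = [1];  Q = [1]
  Insert 5 (step 2): P = [1, 5];  Q = [1, 2]
  Insert 3 (step 3): P = [1, 3] / [5];  Q = [1, 2] / [3]
  Insert 7 (step 4): P = [1, 3, 7] / [5];  Q = [1, 2, 4] / [3]
  Insert 2 (step 5): P = [1, 2, 7] / [3] / [5];  Q = [1, 2, 4] / [3] / [5]
  Insert 6 (step 6): P = [1, 2, 6] / [3, 7] / [5];  Q = [1, 2, 4] / [3, 6] / [5]
  Insert 4 (step 7): P = [1, 2, 4] / [3, 6] / [5, 7];  Q = [1, 2, 4] / [3, 6] / [5, 7]
Final shape: (3, 2, 2).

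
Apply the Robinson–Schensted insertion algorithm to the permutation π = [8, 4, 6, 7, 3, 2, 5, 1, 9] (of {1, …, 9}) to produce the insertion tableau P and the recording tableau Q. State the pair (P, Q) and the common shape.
P = [1, 5, 7, 9] / [2, 6] / [3] / [4] / [8];  Q = [1, 3, 4, 9] / [2, 7] / [5] / [6] / [8];  common shape = (4, 2, 1, 1, 1)

Row-insert the values π_1, π_2, … into P one at a time, bumping the leftmost entry strictly greater than the inserted value down to the next row. The recording tableau Q records, in position (i, j), the step at which that cell was added to P.
  Insert 8 (step 1): P = [8];  Q = [1]
  Insert 4 (step 2): P = [4] / [8];  Q = [1] / [2]
  Insert 6 (step 3): P = [4, 6] / [8];  Q = [1, 3] / [2]
  Insert 7 (step 4): P = [4, 6, 7] / [8];  Q = [1, 3, 4] / [2]
  Insert 3 (step 5): P = [3, 6, 7] / [4] / [8];  Q = [1, 3, 4] / [2] / [5]
  Insert 2 (step 6): P = [2, 6, 7] / [3] / [4] / [8];  Q = [1, 3, 4] / [2] / [5] / [6]
  Insert 5 (step 7): P = [2, 5, 7] / [3, 6] / [4] / [8];  Q = [1, 3, 4] / [2, 7] / [5] / [6]
  Insert 1 (step 8): P = [1, 5, 7] / [2, 6] / [3] / [4] / [8];  Q = [1, 3, 4] / [2, 7] / [5] / [6] / [8]
  Insert 9 (step 9): P = [1, 5, 7, 9] / [2, 6] / [3] / [4] / [8];  Q = [1, 3, 4, 9] / [2, 7] / [5] / [6] / [8]
Final shape: (4, 2, 1, 1, 1).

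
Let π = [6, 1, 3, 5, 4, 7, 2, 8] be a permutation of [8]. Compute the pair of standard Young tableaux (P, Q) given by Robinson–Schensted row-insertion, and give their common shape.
P = [1, 2, 4, 7, 8] / [3] / [5] / [6];  Q = [1, 3, 4, 6, 8] / [2] / [5] / [7];  common shape = (5, 1, 1, 1)

Row-insert the values π_1, π_2, … into P one at a time, bumping the leftmost entry strictly greater than the inserted value down to the next row. The recording tableau Q records, in position (i, j), the step at which that cell was added to P.
  Insert 6 (step 1): P = [6];  Q = [1]
  Insert 1 (step 2): P = [1] / [6];  Q = [1] / [2]
  Insert 3 (step 3): P = [1, 3] / [6];  Q = [1, 3] / [2]
  Insert 5 (step 4): P = [1, 3, 5] / [6];  Q = [1, 3, 4] / [2]
  Insert 4 (step 5): P = [1, 3, 4] / [5] / [6];  Q = [1, 3, 4] / [2] / [5]
  Insert 7 (step 6): P = [1, 3, 4, 7] / [5] / [6];  Q = [1, 3, 4, 6] / [2] / [5]
  Insert 2 (step 7): P = [1, 2, 4, 7] / [3] / [5] / [6];  Q = [1, 3, 4, 6] / [2] / [5] / [7]
  Insert 8 (step 8): P = [1, 2, 4, 7, 8] / [3] / [5] / [6];  Q = [1, 3, 4, 6, 8] / [2] / [5] / [7]
Final shape: (5, 1, 1, 1).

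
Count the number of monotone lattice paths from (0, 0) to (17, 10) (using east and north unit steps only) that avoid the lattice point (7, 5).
Number of paths = 6057909

Total paths from (0, 0) to (17, 10): C(27, 17) = 8436285. Paths through (7, 5): (paths (0, 0) → (7, 5)) × (paths (7, 5) → (17, 10)) = C(12, 7) · C(15, 10) = 792 · 3003 = 2378376. Avoidance count = 8436285 − 2378376 = 6057909.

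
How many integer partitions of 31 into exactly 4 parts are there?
p(31, 4 parts) = 225

Partitions of n into exactly k parts are in bijection with partitions of n − k into at most k parts (subtract 1 from each part). So p(31, exactly 4) = p(27, parts ≤ 4). Computing via the recurrence p(m, j) = p(m, j−1) + p(m−j, j) gives 225.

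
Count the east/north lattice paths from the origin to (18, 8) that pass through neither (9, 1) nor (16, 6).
Number of paths = 1047717

Inclusion–exclusion. Total paths: C(26, 18) = 1562275. Through P₁: C(10, 9)·C(16, 9) = 114400. Through P₂: C(22, 16)·C(4, 2) = 447678. Since P₁ is strictly southwest of P₂, a monotone path through both must visit P₁ then P₂; paths through both = C(10, 9)·C(12, 7)·C(4, 2) = 47520. Avoid both = 1562275 − 114400 − 447678 + 47520 = 1047717.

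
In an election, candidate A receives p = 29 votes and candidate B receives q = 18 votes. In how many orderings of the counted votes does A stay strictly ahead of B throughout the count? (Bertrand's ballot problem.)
Strict-lead orderings = 1069258071970

Total orderings of the 47 votes with 29 for A: C(47, 29) = 4568648125690. By the Bertrand ballot formula (Cycle Lemma / reflection principle), the number of orderings in which A is strictly ahead of B throughout is (p − q)/(p + q) · C(p + q, p) = (29 − 18)/(29 + 18) · 4568648125690 = 1069258071970.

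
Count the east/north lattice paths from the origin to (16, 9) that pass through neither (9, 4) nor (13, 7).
Number of paths = 951745

Inclusion–exclusion. Total paths: C(25, 16) = 2042975. Through P₁: C(13, 9)·C(12, 7) = 566280. Through P₂: C(20, 13)·C(5, 3) = 775200. Since P₁ is strictly southwest of P₂, a monotone path through both must visit P₁ then P₂; paths through both = C(13, 9)·C(7, 4)·C(5, 3) = 250250. Avoid both = 2042975 − 566280 − 775200 + 250250 = 951745.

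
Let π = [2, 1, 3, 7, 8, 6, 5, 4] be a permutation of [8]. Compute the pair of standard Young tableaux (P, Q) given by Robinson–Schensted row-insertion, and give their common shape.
P = [1, 3, 4, 8] / [2, 5] / [6] / [7];  Q = [1, 3, 4, 5] / [2, 6] / [7] / [8];  common shape = (4, 2, 1, 1)

Row-insert the values π_1, π_2, … into P one at a time, bumping the leftmost entry strictly greater than the inserted value down to the next row. The recording tableau Q records, in position (i, j), the step at which that cell was added to P.
  Insert 2 (step 1): P = [2];  Q = [1]
  Insert 1 (step 2): P = [1] / [2];  Q = [1] / [2]
  Insert 3 (step 3): P = [1, 3] / [2];  Q = [1, 3] / [2]
  Insert 7 (step 4): P = [1, 3, 7] / [2];  Q = [1, 3, 4] / [2]
  Insert 8 (step 5): P = [1, 3, 7, 8] / [2];  Q = [1, 3, 4, 5] / [2]
  Insert 6 (step 6): P = [1, 3, 6, 8] / [2, 7];  Q = [1, 3, 4, 5] / [2, 6]
  Insert 5 (step 7): P = [1, 3, 5, 8] / [2, 6] / [7];  Q = [1, 3, 4, 5] / [2, 6] / [7]
  Insert 4 (step 8): P = [1, 3, 4, 8] / [2, 5] / [6] / [7];  Q = [1, 3, 4, 5] / [2, 6] / [7] / [8]
Final shape: (4, 2, 1, 1).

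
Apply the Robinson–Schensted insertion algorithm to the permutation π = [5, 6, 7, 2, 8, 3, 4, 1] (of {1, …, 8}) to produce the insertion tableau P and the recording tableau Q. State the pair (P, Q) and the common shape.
P = [1, 3, 4, 8] / [2, 6, 7] / [5];  Q = [1, 2, 3, 5] / [4, 6, 7] / [8];  common shape = (4, 3, 1)

Row-insert the values π_1, π_2, … into P one at a time, bumping the leftmost entry strictly greater than the inserted value down to the next row. The recording tableau Q records, in position (i, j), the step at which that cell was added to P.
  Insert 5 (step 1): P = [5];  Q = [1]
  Insert 6 (step 2): P = [5, 6];  Q = [1, 2]
  Insert 7 (step 3): P = [5, 6, 7];  Q = [1, 2, 3]
  Insert 2 (step 4): P = [2, 6, 7] / [5];  Q = [1, 2, 3] / [4]
  Insert 8 (step 5): P = [2, 6, 7, 8] / [5];  Q = [1, 2, 3, 5] / [4]
  Insert 3 (step 6): P = [2, 3, 7, 8] / [5, 6];  Q = [1, 2, 3, 5] / [4, 6]
  Insert 4 (step 7): P = [2, 3, 4, 8] / [5, 6, 7];  Q = [1, 2, 3, 5] / [4, 6, 7]
  Insert 1 (step 8): P = [1, 3, 4, 8] / [2, 6, 7] / [5];  Q = [1, 2, 3, 5] / [4, 6, 7] / [8]
Final shape: (4, 3, 1).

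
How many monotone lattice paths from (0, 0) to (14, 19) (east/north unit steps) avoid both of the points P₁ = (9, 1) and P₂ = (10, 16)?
Number of paths = 632567585

Inclusion–exclusion. Total paths: C(33, 14) = 818809200. Through P₁: C(10, 9)·C(23, 5) = 336490. Through P₂: C(26, 10)·C(7, 4) = 185910725. Since P₁ is strictly southwest of P₂, a monotone path through both must visit P₁ then P₂; paths through both = C(10, 9)·C(16, 1)·C(7, 4) = 5600. Avoid both = 818809200 − 336490 − 185910725 + 5600 = 632567585.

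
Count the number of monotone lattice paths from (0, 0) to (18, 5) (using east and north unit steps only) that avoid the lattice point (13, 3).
Number of paths = 21889

Total paths from (0, 0) to (18, 5): C(23, 18) = 33649. Paths through (13, 3): (paths (0, 0) → (13, 3)) × (paths (13, 3) → (18, 5)) = C(16, 13) · C(7, 5) = 560 · 21 = 11760. Avoidance count = 33649 − 11760 = 21889.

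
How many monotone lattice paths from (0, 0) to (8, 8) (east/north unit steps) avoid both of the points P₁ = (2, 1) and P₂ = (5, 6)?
Number of paths = 4782

Inclusion–exclusion. Total paths: C(16, 8) = 12870. Through P₁: C(3, 2)·C(13, 6) = 5148. Through P₂: C(11, 5)·C(5, 3) = 4620. Since P₁ is strictly southwest of P₂, a monotone path through both must visit P₁ then P₂; paths through both = C(3, 2)·C(8, 3)·C(5, 3) = 1680. Avoid both = 12870 − 5148 − 4620 + 1680 = 4782.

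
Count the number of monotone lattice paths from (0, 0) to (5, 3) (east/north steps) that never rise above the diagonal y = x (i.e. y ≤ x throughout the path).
Number of paths = 28

By the reflection principle (André's argument), the number of monotone paths to (5, 3) with n ≤ m that never go above y = x is C(8, 5) − C(8, 6) = 56 − 28 = 28.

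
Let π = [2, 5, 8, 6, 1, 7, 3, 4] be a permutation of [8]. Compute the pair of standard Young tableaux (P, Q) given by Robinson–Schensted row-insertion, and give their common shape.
P = [1, 3, 4, 7] / [2, 5, 6] / [8];  Q = [1, 2, 3, 6] / [4, 7, 8] / [5];  common shape = (4, 3, 1)

Row-insert the values π_1, π_2, … into P one at a time, bumping the leftmost entry strictly greater than the inserted value down to the next row. The recording tableau Q records, in position (i, j), the step at which that cell was added to P.
  Insert 2 (step 1): P = [2];  Q = [1]
  Insert 5 (step 2): P = [2, 5];  Q = [1, 2]
  Insert 8 (step 3): P = [2, 5, 8];  Q = [1, 2, 3]
  Insert 6 (step 4): P = [2, 5, 6] / [8];  Q = [1, 2, 3] / [4]
  Insert 1 (step 5): P = [1, 5, 6] / [2] / [8];  Q = [1, 2, 3] / [4] / [5]
  Insert 7 (step 6): P = [1, 5, 6, 7] / [2] / [8];  Q = [1, 2, 3, 6] / [4] / [5]
  Insert 3 (step 7): P = [1, 3, 6, 7] / [2, 5] / [8];  Q = [1, 2, 3, 6] / [4, 7] / [5]
  Insert 4 (step 8): P = [1, 3, 4, 7] / [2, 5, 6] / [8];  Q = [1, 2, 3, 6] / [4, 7, 8] / [5]
Final shape: (4, 3, 1).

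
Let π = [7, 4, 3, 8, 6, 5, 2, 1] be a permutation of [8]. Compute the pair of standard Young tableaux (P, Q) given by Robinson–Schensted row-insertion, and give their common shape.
P = [1, 5] / [2, 6] / [3, 8] / [4] / [7];  Q = [1, 4] / [2, 5] / [3, 6] / [7] / [8];  common shape = (2, 2, 2, 1, 1)

Row-insert the values π_1, π_2, … into P one at a time, bumping the leftmost entry strictly greater than the inserted value down to the next row. The recording tableau Q records, in position (i, j), the step at which that cell was added to P.
  Insert 7 (step 1): P = [7];  Q = [1]
  Insert 4 (step 2): P = [4] / [7];  Q = [1] / [2]
  Insert 3 (step 3): P = [3] / [4] / [7];  Q = [1] / [2] / [3]
  Insert 8 (step 4): P = [3, 8] / [4] / [7];  Q = [1, 4] / [2] / [3]
  Insert 6 (step 5): P = [3, 6] / [4, 8] / [7];  Q = [1, 4] / [2, 5] / [3]
  Insert 5 (step 6): P = [3, 5] / [4, 6] / [7, 8];  Q = [1, 4] / [2, 5] / [3, 6]
  Insert 2 (step 7): P = [2, 5] / [3, 6] / [4, 8] / [7];  Q = [1, 4] / [2, 5] / [3, 6] / [7]
  Insert 1 (step 8): P = [1, 5] / [2, 6] / [3, 8] / [4] / [7];  Q = [1, 4] / [2, 5] / [3, 6] / [7] / [8]
Final shape: (2, 2, 2, 1, 1).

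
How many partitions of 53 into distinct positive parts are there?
q(53) = 5120

A partition into distinct parts is a strictly decreasing sequence summing to n. The recurrence d(n, m) = d(n, m−1) + d(n−m, m−1) (use part m at most once) with q(n) = d(n, n) gives q(53) = 5120. (Euler's theorem: # distinct-part partitions = # odd-part partitions.)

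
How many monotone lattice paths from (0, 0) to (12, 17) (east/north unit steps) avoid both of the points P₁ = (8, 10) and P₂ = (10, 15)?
Number of paths = 23356743

Inclusion–exclusion. Total paths: C(29, 12) = 51895935. Through P₁: C(18, 8)·C(11, 4) = 14440140. Through P₂: C(25, 10)·C(4, 2) = 19612560. Since P₁ is strictly southwest of P₂, a monotone path through both must visit P₁ then P₂; paths through both = C(18, 8)·C(7, 2)·C(4, 2) = 5513508. Avoid both = 51895935 − 14440140 − 19612560 + 5513508 = 23356743.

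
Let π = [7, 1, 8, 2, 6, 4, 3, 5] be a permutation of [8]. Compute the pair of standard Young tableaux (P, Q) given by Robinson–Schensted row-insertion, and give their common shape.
P = [1, 2, 3, 5] / [4, 8] / [6] / [7];  Q = [1, 3, 5, 8] / [2, 4] / [6] / [7];  common shape = (4, 2, 1, 1)

Row-insert the values π_1, π_2, … into P one at a time, bumping the leftmost entry strictly greater than the inserted value down to the next row. The recording tableau Q records, in position (i, j), the step at which that cell was added to P.
  Insert 7 (step 1): P = [7];  Q = [1]
  Insert 1 (step 2): P = [1] / [7];  Q = [1] / [2]
  Insert 8 (step 3): P = [1, 8] / [7];  Q = [1, 3] / [2]
  Insert 2 (step 4): P = [1, 2] / [7, 8];  Q = [1, 3] / [2, 4]
  Insert 6 (step 5): P = [1, 2, 6] / [7, 8];  Q = [1, 3, 5] / [2, 4]
  Insert 4 (step 6): P = [1, 2, 4] / [6, 8] / [7];  Q = [1, 3, 5] / [2, 4] / [6]
  Insert 3 (step 7): P = [1, 2, 3] / [4, 8] / [6] / [7];  Q = [1, 3, 5] / [2, 4] / [6] / [7]
  Insert 5 (step 8): P = [1, 2, 3, 5] / [4, 8] / [6] / [7];  Q = [1, 3, 5, 8] / [2, 4] / [6] / [7]
Final shape: (4, 2, 1, 1).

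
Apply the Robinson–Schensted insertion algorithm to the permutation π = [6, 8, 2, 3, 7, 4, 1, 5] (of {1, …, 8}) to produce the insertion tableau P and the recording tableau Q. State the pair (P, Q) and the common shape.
P = [1, 3, 4, 5] / [2, 7] / [6] / [8];  Q = [1, 2, 5, 8] / [3, 4] / [6] / [7];  common shape = (4, 2, 1, 1)

Row-insert the values π_1, π_2, … into P one at a time, bumping the leftmost entry strictly greater than the inserted value down to the next row. The recording tableau Q records, in position (i, j), the step at which that cell was added to P.
  Insert 6 (step 1): P = [6];  Q = [1]
  Insert 8 (step 2): P = [6, 8];  Q = [1, 2]
  Insert 2 (step 3): P = [2, 8] / [6];  Q = [1, 2] / [3]
  Insert 3 (step 4): P = [2, 3] / [6, 8];  Q = [1, 2] / [3, 4]
  Insert 7 (step 5): P = [2, 3, 7] / [6, 8];  Q = [1, 2, 5] / [3, 4]
  Insert 4 (step 6): P = [2, 3, 4] / [6, 7] / [8];  Q = [1, 2, 5] / [3, 4] / [6]
  Insert 1 (step 7): P = [1, 3, 4] / [2, 7] / [6] / [8];  Q = [1, 2, 5] / [3, 4] / [6] / [7]
  Insert 5 (step 8): P = [1, 3, 4, 5] / [2, 7] / [6] / [8];  Q = [1, 2, 5, 8] / [3, 4] / [6] / [7]
Final shape: (4, 2, 1, 1).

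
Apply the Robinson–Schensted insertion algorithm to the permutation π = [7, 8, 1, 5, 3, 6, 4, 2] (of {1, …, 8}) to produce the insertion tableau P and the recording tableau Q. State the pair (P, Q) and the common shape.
P = [1, 2, 4] / [3, 6] / [5, 8] / [7];  Q = [1, 2, 6] / [3, 4] / [5, 7] / [8];  common shape = (3, 2, 2, 1)

Row-insert the values π_1, π_2, … into P one at a time, bumping the leftmost entry strictly greater than the inserted value down to the next row. The recording tableau Q records, in position (i, j), the step at which that cell was added to P.
  Insert 7 (step 1): P = [7];  Q = [1]
  Insert 8 (step 2): P = [7, 8];  Q = [1, 2]
  Insert 1 (step 3): P = [1, 8] / [7];  Q = [1, 2] / [3]
  Insert 5 (step 4): P = [1, 5] / [7, 8];  Q = [1, 2] / [3, 4]
  Insert 3 (step 5): P = [1, 3] / [5, 8] / [7];  Q = [1, 2] / [3, 4] / [5]
  Insert 6 (step 6): P = [1, 3, 6] / [5, 8] / [7];  Q = [1, 2, 6] / [3, 4] / [5]
  Insert 4 (step 7): P = [1, 3, 4] / [5, 6] / [7, 8];  Q = [1, 2, 6] / [3, 4] / [5, 7]
  Insert 2 (step 8): P = [1, 2, 4] / [3, 6] / [5, 8] / [7];  Q = [1, 2, 6] / [3, 4] / [5, 7] / [8]
Final shape: (3, 2, 2, 1).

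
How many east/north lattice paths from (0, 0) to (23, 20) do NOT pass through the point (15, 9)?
Number of paths = 861743150892

Total paths from (0, 0) to (23, 20): C(43, 23) = 960566918220. Paths through (15, 9): (paths (0, 0) → (15, 9)) × (paths (15, 9) → (23, 20)) = C(24, 15) · C(19, 8) = 1307504 · 75582 = 98823767328. Avoidance count = 960566918220 − 98823767328 = 861743150892.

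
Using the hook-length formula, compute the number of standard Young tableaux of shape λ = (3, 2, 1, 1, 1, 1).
# SYT of shape (3, 2, 1, 1, 1, 1) = 105

Hook-length formula: f^λ = n! / Π hook(c), product over all cells c of the Young diagram. For λ = (3, 2, 1, 1, 1, 1), n = 9 boxes. Hook lengths by row (left-to-right, top-to-bottom): [8, 3, 1]; [6, 1]; [4]; [3]; [2]; [1]. Product of hooks = 3456. So f^λ = 9! / 3456 = 362880 / 3456 = 105.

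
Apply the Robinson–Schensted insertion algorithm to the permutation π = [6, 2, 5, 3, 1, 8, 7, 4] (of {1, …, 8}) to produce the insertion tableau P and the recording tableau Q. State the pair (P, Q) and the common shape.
P = [1, 3, 4] / [2, 7] / [5, 8] / [6];  Q = [1, 3, 6] / [2, 7] / [4, 8] / [5];  common shape = (3, 2, 2, 1)

Row-insert the values π_1, π_2, … into P one at a time, bumping the leftmost entry strictly greater than the inserted value down to the next row. The recording tableau Q records, in position (i, j), the step at which that cell was added to P.
  Insert 6 (step 1): P = [6];  Q = [1]
  Insert 2 (step 2): P = [2] / [6];  Q = [1] / [2]
  Insert 5 (step 3): P = [2, 5] / [6];  Q = [1, 3] / [2]
  Insert 3 (step 4): P = [2, 3] / [5] / [6];  Q = [1, 3] / [2] / [4]
  Insert 1 (step 5): P = [1, 3] / [2] / [5] / [6];  Q = [1, 3] / [2] / [4] / [5]
  Insert 8 (step 6): P = [1, 3, 8] / [2] / [5] / [6];  Q = [1, 3, 6] / [2] / [4] / [5]
  Insert 7 (step 7): P = [1, 3, 7] / [2, 8] / [5] / [6];  Q = [1, 3, 6] / [2, 7] / [4] / [5]
  Insert 4 (step 8): P = [1, 3, 4] / [2, 7] / [5, 8] / [6];  Q = [1, 3, 6] / [2, 7] / [4, 8] / [5]
Final shape: (3, 2, 2, 1).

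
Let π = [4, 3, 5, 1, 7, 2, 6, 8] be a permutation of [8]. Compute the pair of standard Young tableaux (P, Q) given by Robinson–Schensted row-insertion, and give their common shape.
P = [1, 2, 6, 8] / [3, 5, 7] / [4];  Q = [1, 3, 5, 8] / [2, 6, 7] / [4];  common shape = (4, 3, 1)

Row-insert the values π_1, π_2, … into P one at a time, bumping the leftmost entry strictly greater than the inserted value down to the next row. The recording tableau Q records, in position (i, j), the step at which that cell was added to P.
  Insert 4 (step 1): P = [4];  Q = [1]
  Insert 3 (step 2): P = [3] / [4];  Q = [1] / [2]
  Insert 5 (step 3): P = [3, 5] / [4];  Q = [1, 3] / [2]
  Insert 1 (step 4): P = [1, 5] / [3] / [4];  Q = [1, 3] / [2] / [4]
  Insert 7 (step 5): P = [1, 5, 7] / [3] / [4];  Q = [1, 3, 5] / [2] / [4]
  Insert 2 (step 6): P = [1, 2, 7] / [3, 5] / [4];  Q = [1, 3, 5] / [2, 6] / [4]
  Insert 6 (step 7): P = [1, 2, 6] / [3, 5, 7] / [4];  Q = [1, 3, 5] / [2, 6, 7] / [4]
  Insert 8 (step 8): P = [1, 2, 6, 8] / [3, 5, 7] / [4];  Q = [1, 3, 5, 8] / [2, 6, 7] / [4]
Final shape: (4, 3, 1).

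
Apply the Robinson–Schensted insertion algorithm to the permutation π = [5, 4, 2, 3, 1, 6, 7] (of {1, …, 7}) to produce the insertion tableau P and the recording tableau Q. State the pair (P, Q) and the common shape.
P = [1, 3, 6, 7] / [2] / [4] / [5];  Q = [1, 4, 6, 7] / [2] / [3] / [5];  common shape = (4, 1, 1, 1)

Row-insert the values π_1, π_2, … into P one at a time, bumping the leftmost entry strictly greater than the inserted value down to the next row. The recording tableau Q records, in position (i, j), the step at which that cell was added to P.
  Insert 5 (step 1): P = [5];  Q = [1]
  Insert 4 (step 2): P = [4] / [5];  Q = [1] / [2]
  Insert 2 (step 3): P = [2] / [4] / [5];  Q = [1] / [2] / [3]
  Insert 3 (step 4): P = [2, 3] / [4] / [5];  Q = [1, 4] / [2] / [3]
  Insert 1 (step 5): P = [1, 3] / [2] / [4] / [5];  Q = [1, 4] / [2] / [3] / [5]
  Insert 6 (step 6): P = [1, 3, 6] / [2] / [4] / [5];  Q = [1, 4, 6] / [2] / [3] / [5]
  Insert 7 (step 7): P = [1, 3, 6, 7] / [2] / [4] / [5];  Q = [1, 4, 6, 7] / [2] / [3] / [5]
Final shape: (4, 1, 1, 1).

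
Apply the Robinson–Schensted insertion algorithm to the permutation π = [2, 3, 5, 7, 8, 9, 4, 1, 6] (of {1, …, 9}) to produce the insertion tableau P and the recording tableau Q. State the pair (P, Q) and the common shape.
P = [1, 3, 4, 6, 8, 9] / [2, 7] / [5];  Q = [1, 2, 3, 4, 5, 6] / [7, 9] / [8];  common shape = (6, 2, 1)

Row-insert the values π_1, π_2, … into P one at a time, bumping the leftmost entry strictly greater than the inserted value down to the next row. The recording tableau Q records, in position (i, j), the step at which that cell was added to P.
  Insert 2 (step 1): P = [2];  Q = [1]
  Insert 3 (step 2): P = [2, 3];  Q = [1, 2]
  Insert 5 (step 3): P = [2, 3, 5];  Q = [1, 2, 3]
  Insert 7 (step 4): P = [2, 3, 5, 7];  Q = [1, 2, 3, 4]
  Insert 8 (step 5): P = [2, 3, 5, 7, 8];  Q = [1, 2, 3, 4, 5]
  Insert 9 (step 6): P = [2, 3, 5, 7, 8, 9];  Q = [1, 2, 3, 4, 5, 6]
  Insert 4 (step 7): P = [2, 3, 4, 7, 8, 9] / [5];  Q = [1, 2, 3, 4, 5, 6] / [7]
  Insert 1 (step 8): P = [1, 3, 4, 7, 8, 9] / [2] / [5];  Q = [1, 2, 3, 4, 5, 6] / [7] / [8]
  Insert 6 (step 9): P = [1, 3, 4, 6, 8, 9] / [2, 7] / [5];  Q = [1, 2, 3, 4, 5, 6] / [7, 9] / [8]
Final shape: (6, 2, 1).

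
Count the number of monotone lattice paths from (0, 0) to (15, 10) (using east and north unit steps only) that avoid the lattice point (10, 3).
Number of paths = 3042248

Total paths from (0, 0) to (15, 10): C(25, 15) = 3268760. Paths through (10, 3): (paths (0, 0) → (10, 3)) × (paths (10, 3) → (15, 10)) = C(13, 10) · C(12, 5) = 286 · 792 = 226512. Avoidance count = 3268760 − 226512 = 3042248.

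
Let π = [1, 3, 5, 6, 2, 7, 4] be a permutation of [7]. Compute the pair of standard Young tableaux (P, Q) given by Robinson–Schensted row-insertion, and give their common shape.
P = [1, 2, 4, 6, 7] / [3, 5];  Q = [1, 2, 3, 4, 6] / [5, 7];  common shape = (5, 2)

Row-insert the values π_1, π_2, … into P one at a time, bumping the leftmost entry strictly greater than the inserted value down to the next row. The recording tableau Q records, in position (i, j), the step at which that cell was added to P.
  Insert 1 (step 1): P = [1];  Q = [1]
  Insert 3 (step 2): P = [1, 3];  Q = [1, 2]
  Insert 5 (step 3): P = [1, 3, 5];  Q = [1, 2, 3]
  Insert 6 (step 4): P = [1, 3, 5, 6];  Q = [1, 2, 3, 4]
  Insert 2 (step 5): P = [1, 2, 5, 6] / [3];  Q = [1, 2, 3, 4] / [5]
  Insert 7 (step 6): P = [1, 2, 5, 6, 7] / [3];  Q = [1, 2, 3, 4, 6] / [5]
  Insert 4 (step 7): P = [1, 2, 4, 6, 7] / [3, 5];  Q = [1, 2, 3, 4, 6] / [5, 7]
Final shape: (5, 2).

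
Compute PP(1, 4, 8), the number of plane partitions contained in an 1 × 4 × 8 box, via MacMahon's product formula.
PP(1, 4, 8) = 495

Evaluate the triple product over i = 1..1, j = 1..4, k = 1..8. The factors are (2/1) · (3/2) · (4/3) · (5/4) · (6/5) · (7/6) · (8/7) · (9/8) · … (32 factors total). The numerators and denominators telescope so the product is an integer; carrying out the multiplication exactly gives PP(1, 4, 8) = 495.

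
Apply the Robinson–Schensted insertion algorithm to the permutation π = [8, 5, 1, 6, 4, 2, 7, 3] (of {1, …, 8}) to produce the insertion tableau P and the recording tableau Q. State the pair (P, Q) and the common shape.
P = [1, 2, 3] / [4, 6, 7] / [5] / [8];  Q = [1, 4, 7] / [2, 5, 8] / [3] / [6];  common shape = (3, 3, 1, 1)

Row-insert the values π_1, π_2, … into P one at a time, bumping the leftmost entry strictly greater than the inserted value down to the next row. The recording tableau Q records, in position (i, j), the step at which that cell was added to P.
  Insert 8 (step 1): P = [8];  Q = [1]
  Insert 5 (step 2): P = [5] / [8];  Q = [1] / [2]
  Insert 1 (step 3): P = [1] / [5] / [8];  Q = [1] / [2] / [3]
  Insert 6 (step 4): P = [1, 6] / [5] / [8];  Q = [1, 4] / [2] / [3]
  Insert 4 (step 5): P = [1, 4] / [5, 6] / [8];  Q = [1, 4] / [2, 5] / [3]
  Insert 2 (step 6): P = [1, 2] / [4, 6] / [5] / [8];  Q = [1, 4] / [2, 5] / [3] / [6]
  Insert 7 (step 7): P = [1, 2, 7] / [4, 6] / [5] / [8];  Q = [1, 4, 7] / [2, 5] / [3] / [6]
  Insert 3 (step 8): P = [1, 2, 3] / [4, 6, 7] / [5] / [8];  Q = [1, 4, 7] / [2, 5, 8] / [3] / [6]
Final shape: (3, 3, 1, 1).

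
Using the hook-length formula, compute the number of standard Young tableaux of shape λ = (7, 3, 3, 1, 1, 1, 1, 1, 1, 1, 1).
# SYT of shape (7, 3, 3, 1, 1, 1, 1, 1, 1, 1, 1) = 35012250

Hook-length formula: f^λ = n! / Π hook(c), product over all cells c of the Young diagram. For λ = (7, 3, 3, 1, 1, 1, 1, 1, 1, 1, 1), n = 21 boxes. Hook lengths by row (left-to-right, top-to-bottom): [17, 8, 7, 4, 3, 2, 1]; [12, 3, 2]; [11, 2, 1]; [8]; [7]; [6]; [5]; [4]; [3]; [2]; [1]. Product of hooks = 1459230474240. So f^λ = 21! / 1459230474240 = 51090942171709440000 / 1459230474240 = 35012250.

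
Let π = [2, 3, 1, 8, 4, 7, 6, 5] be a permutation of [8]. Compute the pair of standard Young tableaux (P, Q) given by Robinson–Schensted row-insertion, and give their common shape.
P = [1, 3, 4, 5] / [2, 6] / [7] / [8];  Q = [1, 2, 4, 6] / [3, 5] / [7] / [8];  common shape = (4, 2, 1, 1)

Row-insert the values π_1, π_2, … into P one at a time, bumping the leftmost entry strictly greater than the inserted value down to the next row. The recording tableau Q records, in position (i, j), the step at which that cell was added to P.
  Insert 2 (step 1): P = [2];  Q = [1]
  Insert 3 (step 2): P = [2, 3];  Q = [1, 2]
  Insert 1 (step 3): P = [1, 3] / [2];  Q = [1, 2] / [3]
  Insert 8 (step 4): P = [1, 3, 8] / [2];  Q = [1, 2, 4] / [3]
  Insert 4 (step 5): P = [1, 3, 4] / [2, 8];  Q = [1, 2, 4] / [3, 5]
  Insert 7 (step 6): P = [1, 3, 4, 7] / [2, 8];  Q = [1, 2, 4, 6] / [3, 5]
  Insert 6 (step 7): P = [1, 3, 4, 6] / [2, 7] / [8];  Q = [1, 2, 4, 6] / [3, 5] / [7]
  Insert 5 (step 8): P = [1, 3, 4, 5] / [2, 6] / [7] / [8];  Q = [1, 2, 4, 6] / [3, 5] / [7] / [8]
Final shape: (4, 2, 1, 1).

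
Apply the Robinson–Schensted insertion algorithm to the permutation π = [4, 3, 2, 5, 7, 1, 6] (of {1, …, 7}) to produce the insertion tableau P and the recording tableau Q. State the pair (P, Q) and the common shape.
P = [1, 5, 6] / [2, 7] / [3] / [4];  Q = [1, 4, 5] / [2, 7] / [3] / [6];  common shape = (3, 2, 1, 1)

Row-insert the values π_1, π_2, … into P one at a time, bumping the leftmost entry strictly greater than the inserted value down to the next row. The recording tableau Q records, in position (i, j), the step at which that cell was added to P.
  Insert 4 (step 1): P = [4];  Q = [1]
  Insert 3 (step 2): P = [3] / [4];  Q = [1] / [2]
  Insert 2 (step 3): P = [2] / [3] / [4];  Q = [1] / [2] / [3]
  Insert 5 (step 4): P = [2, 5] / [3] / [4];  Q = [1, 4] / [2] / [3]
  Insert 7 (step 5): P = [2, 5, 7] / [3] / [4];  Q = [1, 4, 5] / [2] / [3]
  Insert 1 (step 6): P = [1, 5, 7] / [2] / [3] / [4];  Q = [1, 4, 5] / [2] / [3] / [6]
  Insert 6 (step 7): P = [1, 5, 6] / [2, 7] / [3] / [4];  Q = [1, 4, 5] / [2, 7] / [3] / [6]
Final shape: (3, 2, 1, 1).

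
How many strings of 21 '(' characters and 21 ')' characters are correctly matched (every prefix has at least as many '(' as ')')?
C_21 = 24466267020

These balanced parentheses are counted by the Catalan number C_n = (1/(n + 1)) · C(2n, n). For n = 21: C_21 = (1/22) · C(42, 21) = 538257874440/22 = 24466267020.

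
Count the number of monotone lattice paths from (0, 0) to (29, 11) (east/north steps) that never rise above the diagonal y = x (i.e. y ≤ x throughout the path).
Number of paths = 1464140912

By the reflection principle (André's argument), the number of monotone paths to (29, 11) with n ≤ m that never go above y = x is C(40, 29) − C(40, 30) = 2311801440 − 847660528 = 1464140912.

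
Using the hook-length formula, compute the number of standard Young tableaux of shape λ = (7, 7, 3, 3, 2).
# SYT of shape (7, 7, 3, 3, 2) = 733296564

Hook-length formula: f^λ = n! / Π hook(c), product over all cells c of the Young diagram. For λ = (7, 7, 3, 3, 2), n = 22 boxes. Hook lengths by row (left-to-right, top-to-bottom): [11, 10, 8, 5, 4, 3, 2]; [10, 9, 7, 4, 3, 2, 1]; [5, 4, 2]; [4, 3, 1]; [2, 1]. Product of hooks = 1532805120000. So f^λ = 22! / 1532805120000 = 1124000727777607680000 / 1532805120000 = 733296564.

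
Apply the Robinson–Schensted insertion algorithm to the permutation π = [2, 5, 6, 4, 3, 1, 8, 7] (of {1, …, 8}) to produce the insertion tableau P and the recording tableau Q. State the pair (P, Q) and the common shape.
P = [1, 3, 6, 7] / [2, 8] / [4] / [5];  Q = [1, 2, 3, 7] / [4, 8] / [5] / [6];  common shape = (4, 2, 1, 1)

Row-insert the values π_1, π_2, … into P one at a time, bumping the leftmost entry strictly greater than the inserted value down to the next row. The recording tableau Q records, in position (i, j), the step at which that cell was added to P.
  Insert 2 (step 1): P = [2];  Q = [1]
  Insert 5 (step 2): P = [2, 5];  Q = [1, 2]
  Insert 6 (step 3): P = [2, 5, 6];  Q = [1, 2, 3]
  Insert 4 (step 4): P = [2, 4, 6] / [5];  Q = [1, 2, 3] / [4]
  Insert 3 (step 5): P = [2, 3, 6] / [4] / [5];  Q = [1, 2, 3] / [4] / [5]
  Insert 1 (step 6): P = [1, 3, 6] / [2] / [4] / [5];  Q = [1, 2, 3] / [4] / [5] / [6]
  Insert 8 (step 7): P = [1, 3, 6, 8] / [2] / [4] / [5];  Q = [1, 2, 3, 7] / [4] / [5] / [6]
  Insert 7 (step 8): P = [1, 3, 6, 7] / [2, 8] / [4] / [5];  Q = [1, 2, 3, 7] / [4, 8] / [5] / [6]
Final shape: (4, 2, 1, 1).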